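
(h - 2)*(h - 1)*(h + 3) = h^3 - 7*h + 6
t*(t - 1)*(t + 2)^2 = t^4 + 3*t^3 - 4*t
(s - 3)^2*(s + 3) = s^3 - 3*s^2 - 9*s + 27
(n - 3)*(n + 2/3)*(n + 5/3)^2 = n^4 + n^3 - 7*n^2 - 355*n/27 - 50/9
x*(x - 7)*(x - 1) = x^3 - 8*x^2 + 7*x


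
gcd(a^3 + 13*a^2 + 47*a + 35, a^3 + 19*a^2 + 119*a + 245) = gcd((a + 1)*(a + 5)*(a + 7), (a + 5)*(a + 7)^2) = a^2 + 12*a + 35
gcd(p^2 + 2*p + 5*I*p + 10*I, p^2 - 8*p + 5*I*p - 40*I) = p + 5*I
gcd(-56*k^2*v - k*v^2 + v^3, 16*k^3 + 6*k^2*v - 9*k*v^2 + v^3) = -8*k + v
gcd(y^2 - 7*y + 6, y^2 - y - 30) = y - 6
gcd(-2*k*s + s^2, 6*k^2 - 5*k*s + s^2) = -2*k + s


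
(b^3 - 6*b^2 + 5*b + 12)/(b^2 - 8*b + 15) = (b^2 - 3*b - 4)/(b - 5)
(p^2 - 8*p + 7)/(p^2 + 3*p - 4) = (p - 7)/(p + 4)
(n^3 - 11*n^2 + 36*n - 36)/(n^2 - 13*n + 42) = (n^2 - 5*n + 6)/(n - 7)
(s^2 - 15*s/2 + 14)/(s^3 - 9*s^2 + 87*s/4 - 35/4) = 2*(s - 4)/(2*s^2 - 11*s + 5)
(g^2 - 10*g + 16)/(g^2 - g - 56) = (g - 2)/(g + 7)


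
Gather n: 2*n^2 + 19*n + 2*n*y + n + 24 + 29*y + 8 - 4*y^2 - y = 2*n^2 + n*(2*y + 20) - 4*y^2 + 28*y + 32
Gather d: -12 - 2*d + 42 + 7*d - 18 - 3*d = 2*d + 12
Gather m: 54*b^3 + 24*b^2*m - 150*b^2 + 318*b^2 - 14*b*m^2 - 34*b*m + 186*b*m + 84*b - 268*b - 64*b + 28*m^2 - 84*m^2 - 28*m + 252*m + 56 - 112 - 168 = 54*b^3 + 168*b^2 - 248*b + m^2*(-14*b - 56) + m*(24*b^2 + 152*b + 224) - 224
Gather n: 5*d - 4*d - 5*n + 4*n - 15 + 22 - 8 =d - n - 1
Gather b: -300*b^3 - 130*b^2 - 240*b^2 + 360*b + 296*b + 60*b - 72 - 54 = -300*b^3 - 370*b^2 + 716*b - 126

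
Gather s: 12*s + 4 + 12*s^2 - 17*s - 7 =12*s^2 - 5*s - 3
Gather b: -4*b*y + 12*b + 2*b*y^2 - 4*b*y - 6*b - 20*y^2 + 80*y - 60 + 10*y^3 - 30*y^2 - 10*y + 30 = b*(2*y^2 - 8*y + 6) + 10*y^3 - 50*y^2 + 70*y - 30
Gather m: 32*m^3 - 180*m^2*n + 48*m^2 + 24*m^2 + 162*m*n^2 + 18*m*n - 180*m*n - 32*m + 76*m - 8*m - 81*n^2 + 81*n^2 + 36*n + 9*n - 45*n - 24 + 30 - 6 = 32*m^3 + m^2*(72 - 180*n) + m*(162*n^2 - 162*n + 36)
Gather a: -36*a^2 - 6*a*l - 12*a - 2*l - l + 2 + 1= -36*a^2 + a*(-6*l - 12) - 3*l + 3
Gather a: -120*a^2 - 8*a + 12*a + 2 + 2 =-120*a^2 + 4*a + 4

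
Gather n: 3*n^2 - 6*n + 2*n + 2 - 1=3*n^2 - 4*n + 1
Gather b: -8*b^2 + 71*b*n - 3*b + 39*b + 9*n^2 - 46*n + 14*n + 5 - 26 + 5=-8*b^2 + b*(71*n + 36) + 9*n^2 - 32*n - 16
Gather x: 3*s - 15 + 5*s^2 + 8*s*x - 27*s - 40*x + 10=5*s^2 - 24*s + x*(8*s - 40) - 5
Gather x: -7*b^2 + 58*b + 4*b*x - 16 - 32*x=-7*b^2 + 58*b + x*(4*b - 32) - 16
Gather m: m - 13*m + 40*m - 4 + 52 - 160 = 28*m - 112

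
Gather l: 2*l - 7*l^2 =-7*l^2 + 2*l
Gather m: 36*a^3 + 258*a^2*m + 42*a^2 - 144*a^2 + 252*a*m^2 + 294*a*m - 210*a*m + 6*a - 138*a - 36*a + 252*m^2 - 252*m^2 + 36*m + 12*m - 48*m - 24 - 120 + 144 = 36*a^3 - 102*a^2 + 252*a*m^2 - 168*a + m*(258*a^2 + 84*a)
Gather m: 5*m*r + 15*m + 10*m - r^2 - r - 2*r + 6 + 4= m*(5*r + 25) - r^2 - 3*r + 10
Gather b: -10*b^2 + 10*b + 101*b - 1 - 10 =-10*b^2 + 111*b - 11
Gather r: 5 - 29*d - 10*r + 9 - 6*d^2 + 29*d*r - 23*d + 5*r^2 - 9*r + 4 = -6*d^2 - 52*d + 5*r^2 + r*(29*d - 19) + 18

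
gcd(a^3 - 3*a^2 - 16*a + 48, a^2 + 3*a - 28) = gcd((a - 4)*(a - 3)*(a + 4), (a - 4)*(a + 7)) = a - 4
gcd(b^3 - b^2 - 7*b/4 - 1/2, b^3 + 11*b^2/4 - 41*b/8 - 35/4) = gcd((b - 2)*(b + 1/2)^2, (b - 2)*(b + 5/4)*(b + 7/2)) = b - 2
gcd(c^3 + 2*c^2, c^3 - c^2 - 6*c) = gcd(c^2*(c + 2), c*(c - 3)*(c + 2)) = c^2 + 2*c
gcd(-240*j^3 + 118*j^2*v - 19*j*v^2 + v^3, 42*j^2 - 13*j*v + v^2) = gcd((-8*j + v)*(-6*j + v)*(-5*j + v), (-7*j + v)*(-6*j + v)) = -6*j + v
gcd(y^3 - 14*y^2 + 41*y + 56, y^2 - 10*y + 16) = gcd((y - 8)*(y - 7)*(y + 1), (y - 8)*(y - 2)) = y - 8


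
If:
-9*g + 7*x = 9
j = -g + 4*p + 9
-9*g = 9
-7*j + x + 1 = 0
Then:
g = -1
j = 1/7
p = -69/28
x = 0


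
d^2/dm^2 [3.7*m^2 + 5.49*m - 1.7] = 7.40000000000000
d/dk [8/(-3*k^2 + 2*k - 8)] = 16*(3*k - 1)/(3*k^2 - 2*k + 8)^2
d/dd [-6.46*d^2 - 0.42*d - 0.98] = -12.92*d - 0.42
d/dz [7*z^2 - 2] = 14*z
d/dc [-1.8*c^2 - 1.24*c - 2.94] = -3.6*c - 1.24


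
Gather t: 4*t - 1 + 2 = 4*t + 1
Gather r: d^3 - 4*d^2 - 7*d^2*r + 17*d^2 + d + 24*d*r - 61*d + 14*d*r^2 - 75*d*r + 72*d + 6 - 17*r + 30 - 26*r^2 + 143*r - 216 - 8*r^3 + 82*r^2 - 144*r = d^3 + 13*d^2 + 12*d - 8*r^3 + r^2*(14*d + 56) + r*(-7*d^2 - 51*d - 18) - 180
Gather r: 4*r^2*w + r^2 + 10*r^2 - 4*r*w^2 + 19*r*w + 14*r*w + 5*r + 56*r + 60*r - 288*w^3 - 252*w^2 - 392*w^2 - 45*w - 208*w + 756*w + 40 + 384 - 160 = r^2*(4*w + 11) + r*(-4*w^2 + 33*w + 121) - 288*w^3 - 644*w^2 + 503*w + 264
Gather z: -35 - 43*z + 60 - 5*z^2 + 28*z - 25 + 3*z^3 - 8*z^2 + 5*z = 3*z^3 - 13*z^2 - 10*z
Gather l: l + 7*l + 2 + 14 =8*l + 16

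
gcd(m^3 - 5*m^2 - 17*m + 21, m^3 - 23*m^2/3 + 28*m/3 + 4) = 1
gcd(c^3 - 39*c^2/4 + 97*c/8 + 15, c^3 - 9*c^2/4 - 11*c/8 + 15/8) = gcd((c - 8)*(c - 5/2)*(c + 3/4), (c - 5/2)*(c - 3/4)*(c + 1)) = c - 5/2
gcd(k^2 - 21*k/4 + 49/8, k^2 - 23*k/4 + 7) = k - 7/4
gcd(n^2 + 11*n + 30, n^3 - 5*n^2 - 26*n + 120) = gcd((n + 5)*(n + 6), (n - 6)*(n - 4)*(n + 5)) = n + 5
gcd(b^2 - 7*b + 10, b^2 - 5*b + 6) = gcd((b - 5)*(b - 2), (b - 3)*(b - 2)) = b - 2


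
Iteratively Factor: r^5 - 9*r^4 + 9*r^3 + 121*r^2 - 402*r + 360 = (r - 5)*(r^4 - 4*r^3 - 11*r^2 + 66*r - 72) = (r - 5)*(r - 3)*(r^3 - r^2 - 14*r + 24) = (r - 5)*(r - 3)*(r + 4)*(r^2 - 5*r + 6) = (r - 5)*(r - 3)*(r - 2)*(r + 4)*(r - 3)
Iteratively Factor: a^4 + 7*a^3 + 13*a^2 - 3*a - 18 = (a + 3)*(a^3 + 4*a^2 + a - 6) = (a + 3)^2*(a^2 + a - 2) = (a + 2)*(a + 3)^2*(a - 1)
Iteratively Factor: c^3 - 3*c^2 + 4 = (c - 2)*(c^2 - c - 2) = (c - 2)*(c + 1)*(c - 2)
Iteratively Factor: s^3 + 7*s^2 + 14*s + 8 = (s + 4)*(s^2 + 3*s + 2) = (s + 2)*(s + 4)*(s + 1)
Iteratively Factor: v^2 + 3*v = (v)*(v + 3)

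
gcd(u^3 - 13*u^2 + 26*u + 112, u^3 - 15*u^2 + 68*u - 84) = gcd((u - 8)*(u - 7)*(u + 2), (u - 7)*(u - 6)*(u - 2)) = u - 7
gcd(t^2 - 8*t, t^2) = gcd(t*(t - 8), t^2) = t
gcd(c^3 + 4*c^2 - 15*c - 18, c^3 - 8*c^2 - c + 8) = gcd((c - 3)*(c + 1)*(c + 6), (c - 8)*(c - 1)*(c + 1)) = c + 1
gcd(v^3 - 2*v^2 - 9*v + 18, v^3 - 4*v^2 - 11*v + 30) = v^2 + v - 6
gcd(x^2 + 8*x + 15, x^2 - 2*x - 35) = x + 5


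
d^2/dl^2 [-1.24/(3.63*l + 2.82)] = -32.678712/(3.63*l + 2.82)^3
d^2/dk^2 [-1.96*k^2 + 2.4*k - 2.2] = -3.92000000000000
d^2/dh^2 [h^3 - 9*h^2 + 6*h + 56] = 6*h - 18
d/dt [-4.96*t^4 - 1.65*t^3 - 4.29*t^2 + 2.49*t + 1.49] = -19.84*t^3 - 4.95*t^2 - 8.58*t + 2.49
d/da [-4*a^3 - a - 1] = -12*a^2 - 1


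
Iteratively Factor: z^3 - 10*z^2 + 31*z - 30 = (z - 3)*(z^2 - 7*z + 10) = (z - 3)*(z - 2)*(z - 5)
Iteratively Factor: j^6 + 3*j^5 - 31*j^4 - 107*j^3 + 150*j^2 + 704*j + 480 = (j - 3)*(j^5 + 6*j^4 - 13*j^3 - 146*j^2 - 288*j - 160) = (j - 3)*(j + 4)*(j^4 + 2*j^3 - 21*j^2 - 62*j - 40) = (j - 5)*(j - 3)*(j + 4)*(j^3 + 7*j^2 + 14*j + 8) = (j - 5)*(j - 3)*(j + 1)*(j + 4)*(j^2 + 6*j + 8) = (j - 5)*(j - 3)*(j + 1)*(j + 2)*(j + 4)*(j + 4)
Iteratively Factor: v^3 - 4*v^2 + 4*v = (v - 2)*(v^2 - 2*v) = (v - 2)^2*(v)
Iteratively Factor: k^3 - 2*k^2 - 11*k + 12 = (k - 4)*(k^2 + 2*k - 3) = (k - 4)*(k + 3)*(k - 1)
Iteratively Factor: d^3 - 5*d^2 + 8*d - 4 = (d - 2)*(d^2 - 3*d + 2) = (d - 2)*(d - 1)*(d - 2)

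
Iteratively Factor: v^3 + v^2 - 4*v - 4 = (v - 2)*(v^2 + 3*v + 2) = (v - 2)*(v + 1)*(v + 2)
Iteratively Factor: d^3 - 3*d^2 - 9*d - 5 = (d - 5)*(d^2 + 2*d + 1) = (d - 5)*(d + 1)*(d + 1)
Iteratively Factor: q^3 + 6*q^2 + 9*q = (q)*(q^2 + 6*q + 9) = q*(q + 3)*(q + 3)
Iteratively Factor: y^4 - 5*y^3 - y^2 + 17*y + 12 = (y + 1)*(y^3 - 6*y^2 + 5*y + 12) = (y + 1)^2*(y^2 - 7*y + 12) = (y - 4)*(y + 1)^2*(y - 3)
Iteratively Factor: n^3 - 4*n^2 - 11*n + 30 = (n + 3)*(n^2 - 7*n + 10) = (n - 5)*(n + 3)*(n - 2)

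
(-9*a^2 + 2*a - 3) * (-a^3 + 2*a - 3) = 9*a^5 - 2*a^4 - 15*a^3 + 31*a^2 - 12*a + 9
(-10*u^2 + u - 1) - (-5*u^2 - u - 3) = -5*u^2 + 2*u + 2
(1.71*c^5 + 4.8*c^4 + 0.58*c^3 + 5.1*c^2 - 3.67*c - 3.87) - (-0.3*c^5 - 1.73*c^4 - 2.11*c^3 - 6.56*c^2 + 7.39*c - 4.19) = 2.01*c^5 + 6.53*c^4 + 2.69*c^3 + 11.66*c^2 - 11.06*c + 0.32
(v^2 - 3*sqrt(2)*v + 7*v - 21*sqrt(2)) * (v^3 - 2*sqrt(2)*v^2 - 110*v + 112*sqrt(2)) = v^5 - 5*sqrt(2)*v^4 + 7*v^4 - 98*v^3 - 35*sqrt(2)*v^3 - 686*v^2 + 442*sqrt(2)*v^2 - 672*v + 3094*sqrt(2)*v - 4704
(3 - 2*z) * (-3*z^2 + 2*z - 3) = 6*z^3 - 13*z^2 + 12*z - 9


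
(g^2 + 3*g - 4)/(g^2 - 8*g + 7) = (g + 4)/(g - 7)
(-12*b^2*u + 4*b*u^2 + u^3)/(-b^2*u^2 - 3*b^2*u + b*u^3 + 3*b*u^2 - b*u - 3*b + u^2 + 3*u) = u*(12*b^2 - 4*b*u - u^2)/(b^2*u^2 + 3*b^2*u - b*u^3 - 3*b*u^2 + b*u + 3*b - u^2 - 3*u)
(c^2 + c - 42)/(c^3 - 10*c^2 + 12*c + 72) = (c + 7)/(c^2 - 4*c - 12)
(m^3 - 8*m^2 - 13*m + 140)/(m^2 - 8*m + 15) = (m^2 - 3*m - 28)/(m - 3)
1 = 1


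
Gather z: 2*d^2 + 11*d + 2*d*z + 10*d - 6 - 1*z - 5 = 2*d^2 + 21*d + z*(2*d - 1) - 11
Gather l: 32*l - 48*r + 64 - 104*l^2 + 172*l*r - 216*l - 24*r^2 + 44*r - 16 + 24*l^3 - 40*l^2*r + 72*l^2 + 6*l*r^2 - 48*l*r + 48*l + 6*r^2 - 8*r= 24*l^3 + l^2*(-40*r - 32) + l*(6*r^2 + 124*r - 136) - 18*r^2 - 12*r + 48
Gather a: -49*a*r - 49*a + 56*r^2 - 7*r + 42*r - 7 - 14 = a*(-49*r - 49) + 56*r^2 + 35*r - 21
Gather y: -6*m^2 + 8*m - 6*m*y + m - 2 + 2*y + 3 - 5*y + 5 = -6*m^2 + 9*m + y*(-6*m - 3) + 6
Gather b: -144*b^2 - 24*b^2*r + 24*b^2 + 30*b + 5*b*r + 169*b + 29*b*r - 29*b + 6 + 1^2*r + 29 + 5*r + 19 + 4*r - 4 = b^2*(-24*r - 120) + b*(34*r + 170) + 10*r + 50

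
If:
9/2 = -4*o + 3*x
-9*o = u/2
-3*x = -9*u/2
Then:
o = -9/170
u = 81/85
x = 243/170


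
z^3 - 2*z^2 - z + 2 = (z - 2)*(z - 1)*(z + 1)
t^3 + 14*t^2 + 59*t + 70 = (t + 2)*(t + 5)*(t + 7)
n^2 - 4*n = n*(n - 4)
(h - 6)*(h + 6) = h^2 - 36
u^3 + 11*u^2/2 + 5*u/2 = u*(u + 1/2)*(u + 5)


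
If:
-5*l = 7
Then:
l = -7/5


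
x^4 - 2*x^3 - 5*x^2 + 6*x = x*(x - 3)*(x - 1)*(x + 2)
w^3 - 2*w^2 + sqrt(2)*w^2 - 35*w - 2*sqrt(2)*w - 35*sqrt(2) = (w - 7)*(w + 5)*(w + sqrt(2))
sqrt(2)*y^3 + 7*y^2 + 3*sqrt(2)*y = y*(y + 3*sqrt(2))*(sqrt(2)*y + 1)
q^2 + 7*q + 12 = (q + 3)*(q + 4)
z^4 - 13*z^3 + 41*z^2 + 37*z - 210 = (z - 7)*(z - 5)*(z - 3)*(z + 2)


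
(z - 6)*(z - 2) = z^2 - 8*z + 12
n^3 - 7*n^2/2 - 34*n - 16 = (n - 8)*(n + 1/2)*(n + 4)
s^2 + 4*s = s*(s + 4)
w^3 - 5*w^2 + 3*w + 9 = (w - 3)^2*(w + 1)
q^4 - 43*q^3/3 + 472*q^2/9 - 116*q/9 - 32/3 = (q - 8)*(q - 6)*(q - 2/3)*(q + 1/3)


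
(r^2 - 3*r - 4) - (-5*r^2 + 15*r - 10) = 6*r^2 - 18*r + 6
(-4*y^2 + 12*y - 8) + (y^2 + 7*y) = -3*y^2 + 19*y - 8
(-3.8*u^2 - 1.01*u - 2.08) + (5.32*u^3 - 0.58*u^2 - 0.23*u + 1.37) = 5.32*u^3 - 4.38*u^2 - 1.24*u - 0.71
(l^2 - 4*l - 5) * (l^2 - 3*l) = l^4 - 7*l^3 + 7*l^2 + 15*l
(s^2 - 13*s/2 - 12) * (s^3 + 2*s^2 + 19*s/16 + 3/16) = s^5 - 9*s^4/2 - 381*s^3/16 - 1009*s^2/32 - 495*s/32 - 9/4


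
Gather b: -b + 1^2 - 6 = -b - 5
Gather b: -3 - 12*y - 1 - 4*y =-16*y - 4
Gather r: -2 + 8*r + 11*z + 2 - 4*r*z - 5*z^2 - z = r*(8 - 4*z) - 5*z^2 + 10*z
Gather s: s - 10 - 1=s - 11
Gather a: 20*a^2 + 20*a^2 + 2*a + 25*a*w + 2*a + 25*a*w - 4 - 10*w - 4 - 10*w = 40*a^2 + a*(50*w + 4) - 20*w - 8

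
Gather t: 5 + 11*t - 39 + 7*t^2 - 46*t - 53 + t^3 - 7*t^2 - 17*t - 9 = t^3 - 52*t - 96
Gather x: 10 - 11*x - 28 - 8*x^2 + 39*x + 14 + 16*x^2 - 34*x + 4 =8*x^2 - 6*x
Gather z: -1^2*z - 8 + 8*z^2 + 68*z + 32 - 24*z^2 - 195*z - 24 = -16*z^2 - 128*z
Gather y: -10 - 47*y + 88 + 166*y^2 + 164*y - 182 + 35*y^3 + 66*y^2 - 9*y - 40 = 35*y^3 + 232*y^2 + 108*y - 144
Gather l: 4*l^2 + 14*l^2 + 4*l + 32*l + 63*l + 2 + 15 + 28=18*l^2 + 99*l + 45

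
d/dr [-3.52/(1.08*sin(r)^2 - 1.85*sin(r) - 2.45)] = (7.6032*sin(r) - 6.512)*cos(r)/(-1.08*sin(r)^2 + 1.85*sin(r) + 2.45)^2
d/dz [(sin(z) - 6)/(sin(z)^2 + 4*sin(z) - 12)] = (12*sin(z) + cos(z)^2 + 11)*cos(z)/(sin(z)^2 + 4*sin(z) - 12)^2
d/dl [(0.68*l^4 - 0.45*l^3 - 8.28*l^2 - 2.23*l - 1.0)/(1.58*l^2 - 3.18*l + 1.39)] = (2.1488*l^5 - 7.1982*l^4 + 6.6428*l^3 + 27.9773*l^2 - 19.8584*l - 6.2797)/(2.4964*l^4 - 10.0488*l^3 + 14.5048*l^2 - 8.8404*l + 1.9321)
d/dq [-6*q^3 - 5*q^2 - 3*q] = -18*q^2 - 10*q - 3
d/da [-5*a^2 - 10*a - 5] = -10*a - 10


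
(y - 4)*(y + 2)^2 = y^3 - 12*y - 16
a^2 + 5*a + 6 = (a + 2)*(a + 3)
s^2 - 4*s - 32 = (s - 8)*(s + 4)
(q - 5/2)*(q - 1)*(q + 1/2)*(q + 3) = q^4 - 33*q^2/4 + 7*q/2 + 15/4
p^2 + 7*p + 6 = (p + 1)*(p + 6)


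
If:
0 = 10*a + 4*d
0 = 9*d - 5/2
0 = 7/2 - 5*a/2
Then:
No Solution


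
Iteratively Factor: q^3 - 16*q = (q + 4)*(q^2 - 4*q) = (q - 4)*(q + 4)*(q)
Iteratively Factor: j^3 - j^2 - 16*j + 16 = (j - 1)*(j^2 - 16) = (j - 1)*(j + 4)*(j - 4)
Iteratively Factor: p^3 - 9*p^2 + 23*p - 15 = (p - 3)*(p^2 - 6*p + 5) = (p - 5)*(p - 3)*(p - 1)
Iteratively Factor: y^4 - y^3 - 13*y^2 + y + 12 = (y + 3)*(y^3 - 4*y^2 - y + 4) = (y - 4)*(y + 3)*(y^2 - 1) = (y - 4)*(y - 1)*(y + 3)*(y + 1)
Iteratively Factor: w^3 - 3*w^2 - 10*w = (w - 5)*(w^2 + 2*w) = w*(w - 5)*(w + 2)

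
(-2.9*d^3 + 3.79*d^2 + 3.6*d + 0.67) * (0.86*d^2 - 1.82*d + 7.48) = -2.494*d^5 + 8.5374*d^4 - 25.4938*d^3 + 22.3734*d^2 + 25.7086*d + 5.0116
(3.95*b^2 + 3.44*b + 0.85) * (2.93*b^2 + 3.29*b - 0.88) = 11.5735*b^4 + 23.0747*b^3 + 10.3321*b^2 - 0.2307*b - 0.748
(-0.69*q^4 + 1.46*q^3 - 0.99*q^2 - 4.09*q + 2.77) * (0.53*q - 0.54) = -0.3657*q^5 + 1.1464*q^4 - 1.3131*q^3 - 1.6331*q^2 + 3.6767*q - 1.4958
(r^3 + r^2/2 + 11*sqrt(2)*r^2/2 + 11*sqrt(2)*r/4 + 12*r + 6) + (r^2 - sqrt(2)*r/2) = r^3 + 3*r^2/2 + 11*sqrt(2)*r^2/2 + 9*sqrt(2)*r/4 + 12*r + 6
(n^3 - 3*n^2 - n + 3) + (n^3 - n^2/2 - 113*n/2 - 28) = 2*n^3 - 7*n^2/2 - 115*n/2 - 25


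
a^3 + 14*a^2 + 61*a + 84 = (a + 3)*(a + 4)*(a + 7)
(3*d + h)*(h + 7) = 3*d*h + 21*d + h^2 + 7*h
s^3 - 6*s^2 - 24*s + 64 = (s - 8)*(s - 2)*(s + 4)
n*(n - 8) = n^2 - 8*n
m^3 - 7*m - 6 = (m - 3)*(m + 1)*(m + 2)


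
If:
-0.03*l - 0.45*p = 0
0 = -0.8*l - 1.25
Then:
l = -1.56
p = 0.10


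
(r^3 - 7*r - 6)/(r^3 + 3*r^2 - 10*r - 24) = (r + 1)/(r + 4)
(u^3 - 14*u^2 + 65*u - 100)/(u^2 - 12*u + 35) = (u^2 - 9*u + 20)/(u - 7)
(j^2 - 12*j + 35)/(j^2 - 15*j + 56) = (j - 5)/(j - 8)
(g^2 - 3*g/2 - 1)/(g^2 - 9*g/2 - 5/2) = (g - 2)/(g - 5)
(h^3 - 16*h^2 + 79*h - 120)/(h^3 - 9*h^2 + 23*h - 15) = (h - 8)/(h - 1)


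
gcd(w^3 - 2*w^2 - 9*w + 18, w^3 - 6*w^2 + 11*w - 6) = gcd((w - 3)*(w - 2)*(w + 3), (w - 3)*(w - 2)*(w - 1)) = w^2 - 5*w + 6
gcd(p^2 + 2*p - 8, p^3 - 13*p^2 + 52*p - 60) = p - 2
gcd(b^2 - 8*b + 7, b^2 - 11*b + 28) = b - 7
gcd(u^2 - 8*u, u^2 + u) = u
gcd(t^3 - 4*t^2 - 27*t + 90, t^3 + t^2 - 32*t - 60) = t^2 - t - 30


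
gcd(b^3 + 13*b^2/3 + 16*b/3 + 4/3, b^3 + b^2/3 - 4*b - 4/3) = b^2 + 7*b/3 + 2/3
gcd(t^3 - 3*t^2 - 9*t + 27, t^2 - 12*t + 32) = 1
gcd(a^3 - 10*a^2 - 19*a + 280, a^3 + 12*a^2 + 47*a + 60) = a + 5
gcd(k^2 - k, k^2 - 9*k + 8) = k - 1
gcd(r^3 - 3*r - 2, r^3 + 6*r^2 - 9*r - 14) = r^2 - r - 2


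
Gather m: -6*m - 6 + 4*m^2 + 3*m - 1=4*m^2 - 3*m - 7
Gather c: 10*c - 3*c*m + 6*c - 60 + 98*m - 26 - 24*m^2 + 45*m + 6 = c*(16 - 3*m) - 24*m^2 + 143*m - 80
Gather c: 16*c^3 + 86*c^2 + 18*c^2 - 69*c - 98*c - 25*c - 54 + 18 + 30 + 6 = 16*c^3 + 104*c^2 - 192*c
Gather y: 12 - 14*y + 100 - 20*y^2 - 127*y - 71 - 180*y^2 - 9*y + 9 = -200*y^2 - 150*y + 50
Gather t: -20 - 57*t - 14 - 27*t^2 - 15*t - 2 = -27*t^2 - 72*t - 36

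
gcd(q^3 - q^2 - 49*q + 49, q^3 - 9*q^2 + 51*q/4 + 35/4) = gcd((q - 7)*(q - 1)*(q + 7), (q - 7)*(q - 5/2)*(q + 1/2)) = q - 7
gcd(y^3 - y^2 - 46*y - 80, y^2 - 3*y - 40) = y^2 - 3*y - 40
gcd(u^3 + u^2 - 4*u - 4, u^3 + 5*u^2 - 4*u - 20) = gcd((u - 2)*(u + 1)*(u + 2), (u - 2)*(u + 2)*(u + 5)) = u^2 - 4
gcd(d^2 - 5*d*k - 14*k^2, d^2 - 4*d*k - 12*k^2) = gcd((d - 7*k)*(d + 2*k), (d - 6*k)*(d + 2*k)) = d + 2*k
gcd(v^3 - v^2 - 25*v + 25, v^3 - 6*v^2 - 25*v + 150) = v^2 - 25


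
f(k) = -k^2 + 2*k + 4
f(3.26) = -0.11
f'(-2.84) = 7.68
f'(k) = 2 - 2*k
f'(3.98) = -5.96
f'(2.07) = -2.14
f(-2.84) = -9.75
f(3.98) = -3.88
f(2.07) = 3.86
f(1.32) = 4.90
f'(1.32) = -0.64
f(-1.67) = -2.13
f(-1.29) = -0.24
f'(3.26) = -4.52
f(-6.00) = -44.00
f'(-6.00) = 14.00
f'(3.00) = -4.00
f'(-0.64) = 3.28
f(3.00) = 1.00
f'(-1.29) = 4.58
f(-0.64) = 2.31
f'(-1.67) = 5.34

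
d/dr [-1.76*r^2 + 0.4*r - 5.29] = 0.4 - 3.52*r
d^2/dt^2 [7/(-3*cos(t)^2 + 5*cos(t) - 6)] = 7*(-36*sin(t)^4 - 29*sin(t)^2 - 345*cos(t)/4 + 45*cos(3*t)/4 + 79)/(3*sin(t)^2 + 5*cos(t) - 9)^3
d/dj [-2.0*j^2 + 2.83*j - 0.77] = 2.83 - 4.0*j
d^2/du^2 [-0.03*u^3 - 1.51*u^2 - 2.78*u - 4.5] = -0.18*u - 3.02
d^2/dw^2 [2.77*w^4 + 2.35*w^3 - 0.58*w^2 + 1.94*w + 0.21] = 33.24*w^2 + 14.1*w - 1.16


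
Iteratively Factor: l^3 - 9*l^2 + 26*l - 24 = (l - 3)*(l^2 - 6*l + 8) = (l - 4)*(l - 3)*(l - 2)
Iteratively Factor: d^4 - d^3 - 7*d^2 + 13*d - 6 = (d + 3)*(d^3 - 4*d^2 + 5*d - 2) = (d - 1)*(d + 3)*(d^2 - 3*d + 2) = (d - 1)^2*(d + 3)*(d - 2)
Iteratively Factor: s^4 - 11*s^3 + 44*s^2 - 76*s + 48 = (s - 3)*(s^3 - 8*s^2 + 20*s - 16) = (s - 4)*(s - 3)*(s^2 - 4*s + 4) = (s - 4)*(s - 3)*(s - 2)*(s - 2)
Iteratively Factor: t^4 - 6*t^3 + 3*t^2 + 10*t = (t - 5)*(t^3 - t^2 - 2*t) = (t - 5)*(t + 1)*(t^2 - 2*t) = t*(t - 5)*(t + 1)*(t - 2)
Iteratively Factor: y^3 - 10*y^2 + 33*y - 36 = (y - 3)*(y^2 - 7*y + 12) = (y - 3)^2*(y - 4)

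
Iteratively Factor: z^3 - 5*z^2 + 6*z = (z)*(z^2 - 5*z + 6) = z*(z - 3)*(z - 2)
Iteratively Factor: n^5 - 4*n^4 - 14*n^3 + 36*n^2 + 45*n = (n + 1)*(n^4 - 5*n^3 - 9*n^2 + 45*n) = n*(n + 1)*(n^3 - 5*n^2 - 9*n + 45) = n*(n - 3)*(n + 1)*(n^2 - 2*n - 15) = n*(n - 5)*(n - 3)*(n + 1)*(n + 3)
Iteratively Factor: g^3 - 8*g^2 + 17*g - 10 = (g - 5)*(g^2 - 3*g + 2) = (g - 5)*(g - 2)*(g - 1)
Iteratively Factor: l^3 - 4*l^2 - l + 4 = (l - 1)*(l^2 - 3*l - 4) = (l - 4)*(l - 1)*(l + 1)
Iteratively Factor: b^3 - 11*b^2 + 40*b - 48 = (b - 3)*(b^2 - 8*b + 16) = (b - 4)*(b - 3)*(b - 4)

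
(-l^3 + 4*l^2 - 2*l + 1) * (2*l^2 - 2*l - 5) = -2*l^5 + 10*l^4 - 7*l^3 - 14*l^2 + 8*l - 5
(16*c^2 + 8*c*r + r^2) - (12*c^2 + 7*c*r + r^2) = 4*c^2 + c*r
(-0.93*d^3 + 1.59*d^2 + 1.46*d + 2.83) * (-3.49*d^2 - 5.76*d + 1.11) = 3.2457*d^5 - 0.192300000000001*d^4 - 15.2861*d^3 - 16.5214*d^2 - 14.6802*d + 3.1413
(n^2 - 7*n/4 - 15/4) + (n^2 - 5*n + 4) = 2*n^2 - 27*n/4 + 1/4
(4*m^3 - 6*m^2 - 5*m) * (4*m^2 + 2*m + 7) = 16*m^5 - 16*m^4 - 4*m^3 - 52*m^2 - 35*m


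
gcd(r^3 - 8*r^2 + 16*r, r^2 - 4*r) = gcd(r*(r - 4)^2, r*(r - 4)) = r^2 - 4*r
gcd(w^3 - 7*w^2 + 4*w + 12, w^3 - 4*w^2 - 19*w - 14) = w + 1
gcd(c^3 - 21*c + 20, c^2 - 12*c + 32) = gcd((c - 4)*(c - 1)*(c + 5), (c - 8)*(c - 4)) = c - 4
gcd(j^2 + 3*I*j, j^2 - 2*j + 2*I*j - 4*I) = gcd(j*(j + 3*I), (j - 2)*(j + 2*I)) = 1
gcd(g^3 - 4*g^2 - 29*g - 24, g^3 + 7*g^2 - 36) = g + 3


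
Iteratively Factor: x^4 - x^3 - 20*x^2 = (x)*(x^3 - x^2 - 20*x) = x^2*(x^2 - x - 20) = x^2*(x + 4)*(x - 5)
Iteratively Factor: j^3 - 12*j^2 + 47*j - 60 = (j - 4)*(j^2 - 8*j + 15) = (j - 4)*(j - 3)*(j - 5)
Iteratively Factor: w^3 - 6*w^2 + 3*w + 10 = (w + 1)*(w^2 - 7*w + 10) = (w - 5)*(w + 1)*(w - 2)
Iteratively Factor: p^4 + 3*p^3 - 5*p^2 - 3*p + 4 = (p - 1)*(p^3 + 4*p^2 - p - 4) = (p - 1)*(p + 1)*(p^2 + 3*p - 4) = (p - 1)*(p + 1)*(p + 4)*(p - 1)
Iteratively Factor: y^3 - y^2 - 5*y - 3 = (y - 3)*(y^2 + 2*y + 1) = (y - 3)*(y + 1)*(y + 1)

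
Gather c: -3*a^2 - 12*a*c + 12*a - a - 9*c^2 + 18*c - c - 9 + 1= -3*a^2 + 11*a - 9*c^2 + c*(17 - 12*a) - 8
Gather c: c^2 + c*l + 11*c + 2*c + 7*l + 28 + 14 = c^2 + c*(l + 13) + 7*l + 42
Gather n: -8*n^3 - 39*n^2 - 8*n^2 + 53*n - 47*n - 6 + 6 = -8*n^3 - 47*n^2 + 6*n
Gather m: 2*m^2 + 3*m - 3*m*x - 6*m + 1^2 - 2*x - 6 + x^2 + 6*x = 2*m^2 + m*(-3*x - 3) + x^2 + 4*x - 5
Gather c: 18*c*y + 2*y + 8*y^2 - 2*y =18*c*y + 8*y^2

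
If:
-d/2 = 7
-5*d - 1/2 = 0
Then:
No Solution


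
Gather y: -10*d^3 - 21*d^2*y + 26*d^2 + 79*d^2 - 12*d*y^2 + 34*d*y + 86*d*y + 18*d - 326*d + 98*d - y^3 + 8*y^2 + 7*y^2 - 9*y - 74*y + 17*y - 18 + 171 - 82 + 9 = -10*d^3 + 105*d^2 - 210*d - y^3 + y^2*(15 - 12*d) + y*(-21*d^2 + 120*d - 66) + 80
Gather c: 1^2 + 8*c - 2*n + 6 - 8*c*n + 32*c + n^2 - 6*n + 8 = c*(40 - 8*n) + n^2 - 8*n + 15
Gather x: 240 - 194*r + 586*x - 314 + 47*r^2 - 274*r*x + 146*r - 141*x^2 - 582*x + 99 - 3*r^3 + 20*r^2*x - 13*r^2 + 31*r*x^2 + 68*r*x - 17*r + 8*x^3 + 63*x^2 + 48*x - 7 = -3*r^3 + 34*r^2 - 65*r + 8*x^3 + x^2*(31*r - 78) + x*(20*r^2 - 206*r + 52) + 18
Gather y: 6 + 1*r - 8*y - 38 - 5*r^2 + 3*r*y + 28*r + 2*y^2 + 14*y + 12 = -5*r^2 + 29*r + 2*y^2 + y*(3*r + 6) - 20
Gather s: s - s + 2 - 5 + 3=0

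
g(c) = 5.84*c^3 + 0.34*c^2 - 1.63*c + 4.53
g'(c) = 17.52*c^2 + 0.68*c - 1.63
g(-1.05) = -0.14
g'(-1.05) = 16.97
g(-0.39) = 4.87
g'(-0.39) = 0.77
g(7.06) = 2065.04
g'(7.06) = 876.43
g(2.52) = 96.04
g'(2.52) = 111.34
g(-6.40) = -1502.03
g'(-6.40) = 711.64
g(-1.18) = -2.67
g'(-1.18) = 21.96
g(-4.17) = -406.23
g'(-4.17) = 300.19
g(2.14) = 59.83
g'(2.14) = 80.06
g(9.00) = 4274.76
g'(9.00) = 1423.61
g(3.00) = 160.38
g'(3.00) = 158.09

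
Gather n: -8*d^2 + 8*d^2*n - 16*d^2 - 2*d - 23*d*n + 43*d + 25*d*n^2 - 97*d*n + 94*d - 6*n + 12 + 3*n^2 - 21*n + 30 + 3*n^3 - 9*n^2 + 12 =-24*d^2 + 135*d + 3*n^3 + n^2*(25*d - 6) + n*(8*d^2 - 120*d - 27) + 54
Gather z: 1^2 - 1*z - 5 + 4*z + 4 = 3*z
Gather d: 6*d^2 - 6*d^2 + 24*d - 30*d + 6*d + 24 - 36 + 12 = 0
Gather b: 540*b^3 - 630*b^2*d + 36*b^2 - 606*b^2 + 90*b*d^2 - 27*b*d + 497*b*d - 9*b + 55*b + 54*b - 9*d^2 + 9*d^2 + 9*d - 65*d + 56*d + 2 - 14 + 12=540*b^3 + b^2*(-630*d - 570) + b*(90*d^2 + 470*d + 100)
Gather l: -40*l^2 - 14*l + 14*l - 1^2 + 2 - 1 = -40*l^2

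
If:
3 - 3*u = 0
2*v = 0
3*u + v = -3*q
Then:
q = -1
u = 1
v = 0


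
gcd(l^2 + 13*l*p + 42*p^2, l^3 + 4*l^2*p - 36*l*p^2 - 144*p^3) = l + 6*p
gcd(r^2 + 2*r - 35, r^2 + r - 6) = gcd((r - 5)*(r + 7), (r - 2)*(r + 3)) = 1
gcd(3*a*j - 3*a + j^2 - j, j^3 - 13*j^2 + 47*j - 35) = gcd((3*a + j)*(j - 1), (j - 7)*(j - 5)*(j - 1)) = j - 1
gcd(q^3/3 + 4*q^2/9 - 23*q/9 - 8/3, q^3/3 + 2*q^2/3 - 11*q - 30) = q + 3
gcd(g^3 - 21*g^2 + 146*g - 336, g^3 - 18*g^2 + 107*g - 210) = g^2 - 13*g + 42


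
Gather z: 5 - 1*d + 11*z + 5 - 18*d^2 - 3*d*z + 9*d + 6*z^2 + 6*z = -18*d^2 + 8*d + 6*z^2 + z*(17 - 3*d) + 10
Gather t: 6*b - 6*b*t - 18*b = -6*b*t - 12*b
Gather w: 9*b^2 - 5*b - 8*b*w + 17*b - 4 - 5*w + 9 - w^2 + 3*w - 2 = 9*b^2 + 12*b - w^2 + w*(-8*b - 2) + 3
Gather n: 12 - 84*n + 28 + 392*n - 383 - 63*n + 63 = 245*n - 280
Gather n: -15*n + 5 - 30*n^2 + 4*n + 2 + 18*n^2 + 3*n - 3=-12*n^2 - 8*n + 4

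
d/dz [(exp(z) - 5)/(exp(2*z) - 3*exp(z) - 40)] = (-(exp(z) - 5)*(2*exp(z) - 3) + exp(2*z) - 3*exp(z) - 40)*exp(z)/(-exp(2*z) + 3*exp(z) + 40)^2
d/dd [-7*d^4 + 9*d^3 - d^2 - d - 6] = -28*d^3 + 27*d^2 - 2*d - 1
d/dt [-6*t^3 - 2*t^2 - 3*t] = -18*t^2 - 4*t - 3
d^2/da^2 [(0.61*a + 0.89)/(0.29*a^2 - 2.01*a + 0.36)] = ((1.936 - 1.0614*a)*(0.29*a^2 - 2.01*a + 0.36) + (0.58*a - 2.01)*(0.61*a + 0.89)*(1.16*a - 4.02))/(0.29*a^2 - 2.01*a + 0.36)^3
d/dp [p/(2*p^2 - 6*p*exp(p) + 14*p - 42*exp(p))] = (p^2 + p*(3*p*exp(p) - 2*p + 24*exp(p) - 7) - 3*p*exp(p) + 7*p - 21*exp(p))/(2*(p^2 - 3*p*exp(p) + 7*p - 21*exp(p))^2)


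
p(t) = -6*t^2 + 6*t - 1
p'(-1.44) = 23.28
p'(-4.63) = 61.56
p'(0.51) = -0.12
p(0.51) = 0.50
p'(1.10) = -7.20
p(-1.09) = -14.67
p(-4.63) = -157.40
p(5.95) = -177.72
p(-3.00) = -73.00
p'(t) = 6 - 12*t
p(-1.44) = -22.08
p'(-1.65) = 25.80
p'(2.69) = -26.28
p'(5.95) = -65.40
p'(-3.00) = 42.00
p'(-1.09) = 19.08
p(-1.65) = -27.24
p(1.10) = -1.66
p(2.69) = -28.28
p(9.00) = -433.00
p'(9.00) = -102.00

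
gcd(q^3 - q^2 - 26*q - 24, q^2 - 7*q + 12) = 1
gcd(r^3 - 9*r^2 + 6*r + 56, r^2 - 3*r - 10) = r + 2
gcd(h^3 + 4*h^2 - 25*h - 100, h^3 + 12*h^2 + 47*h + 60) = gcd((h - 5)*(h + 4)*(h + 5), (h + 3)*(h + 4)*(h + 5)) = h^2 + 9*h + 20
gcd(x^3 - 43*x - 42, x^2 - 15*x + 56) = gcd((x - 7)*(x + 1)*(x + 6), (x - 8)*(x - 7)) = x - 7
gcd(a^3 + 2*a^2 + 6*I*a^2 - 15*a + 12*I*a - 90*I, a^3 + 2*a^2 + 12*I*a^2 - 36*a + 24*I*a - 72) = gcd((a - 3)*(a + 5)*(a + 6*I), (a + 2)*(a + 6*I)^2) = a + 6*I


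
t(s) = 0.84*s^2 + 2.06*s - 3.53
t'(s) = 1.68*s + 2.06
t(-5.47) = 10.34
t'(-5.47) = -7.13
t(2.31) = 5.71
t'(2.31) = 5.94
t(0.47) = -2.38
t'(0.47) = 2.85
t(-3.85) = 0.99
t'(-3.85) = -4.41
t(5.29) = 30.87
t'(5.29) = 10.95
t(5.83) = 37.03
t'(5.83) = 11.85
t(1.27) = 0.44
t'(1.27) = 4.19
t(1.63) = 2.06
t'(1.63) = 4.80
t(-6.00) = 14.35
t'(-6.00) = -8.02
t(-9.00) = 45.97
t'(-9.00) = -13.06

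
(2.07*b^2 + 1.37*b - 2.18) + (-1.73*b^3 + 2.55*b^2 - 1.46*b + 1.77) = -1.73*b^3 + 4.62*b^2 - 0.0899999999999999*b - 0.41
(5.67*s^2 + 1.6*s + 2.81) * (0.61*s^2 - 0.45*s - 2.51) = 3.4587*s^4 - 1.5755*s^3 - 13.2376*s^2 - 5.2805*s - 7.0531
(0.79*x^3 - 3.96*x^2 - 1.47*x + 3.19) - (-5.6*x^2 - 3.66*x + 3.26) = 0.79*x^3 + 1.64*x^2 + 2.19*x - 0.0699999999999998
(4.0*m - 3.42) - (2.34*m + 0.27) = 1.66*m - 3.69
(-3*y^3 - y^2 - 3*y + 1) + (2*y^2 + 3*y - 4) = -3*y^3 + y^2 - 3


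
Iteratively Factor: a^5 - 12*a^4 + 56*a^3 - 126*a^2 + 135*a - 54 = (a - 2)*(a^4 - 10*a^3 + 36*a^2 - 54*a + 27) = (a - 3)*(a - 2)*(a^3 - 7*a^2 + 15*a - 9) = (a - 3)*(a - 2)*(a - 1)*(a^2 - 6*a + 9) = (a - 3)^2*(a - 2)*(a - 1)*(a - 3)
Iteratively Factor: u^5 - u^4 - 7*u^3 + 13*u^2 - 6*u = (u - 2)*(u^4 + u^3 - 5*u^2 + 3*u) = (u - 2)*(u + 3)*(u^3 - 2*u^2 + u) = u*(u - 2)*(u + 3)*(u^2 - 2*u + 1) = u*(u - 2)*(u - 1)*(u + 3)*(u - 1)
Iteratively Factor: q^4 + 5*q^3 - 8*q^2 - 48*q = (q + 4)*(q^3 + q^2 - 12*q) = (q + 4)^2*(q^2 - 3*q) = q*(q + 4)^2*(q - 3)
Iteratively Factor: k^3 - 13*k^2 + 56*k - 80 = (k - 4)*(k^2 - 9*k + 20) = (k - 4)^2*(k - 5)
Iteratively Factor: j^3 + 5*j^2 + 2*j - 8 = (j + 2)*(j^2 + 3*j - 4) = (j + 2)*(j + 4)*(j - 1)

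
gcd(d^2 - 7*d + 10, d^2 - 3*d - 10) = d - 5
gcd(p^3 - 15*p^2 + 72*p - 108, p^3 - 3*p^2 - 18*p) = p - 6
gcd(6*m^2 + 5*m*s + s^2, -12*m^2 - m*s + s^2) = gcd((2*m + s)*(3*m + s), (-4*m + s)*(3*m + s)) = 3*m + s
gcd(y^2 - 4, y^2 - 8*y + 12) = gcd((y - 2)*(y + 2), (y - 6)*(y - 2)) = y - 2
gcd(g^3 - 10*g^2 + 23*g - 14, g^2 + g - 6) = g - 2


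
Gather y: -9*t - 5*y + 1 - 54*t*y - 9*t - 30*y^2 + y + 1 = -18*t - 30*y^2 + y*(-54*t - 4) + 2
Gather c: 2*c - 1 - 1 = 2*c - 2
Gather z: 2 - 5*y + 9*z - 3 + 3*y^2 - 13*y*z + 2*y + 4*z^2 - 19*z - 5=3*y^2 - 3*y + 4*z^2 + z*(-13*y - 10) - 6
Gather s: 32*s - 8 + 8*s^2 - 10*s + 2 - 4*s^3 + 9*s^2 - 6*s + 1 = -4*s^3 + 17*s^2 + 16*s - 5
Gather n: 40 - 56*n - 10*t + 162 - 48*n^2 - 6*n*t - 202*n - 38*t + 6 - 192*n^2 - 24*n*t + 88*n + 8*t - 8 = -240*n^2 + n*(-30*t - 170) - 40*t + 200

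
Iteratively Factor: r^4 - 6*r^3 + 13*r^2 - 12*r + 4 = (r - 1)*(r^3 - 5*r^2 + 8*r - 4) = (r - 2)*(r - 1)*(r^2 - 3*r + 2) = (r - 2)^2*(r - 1)*(r - 1)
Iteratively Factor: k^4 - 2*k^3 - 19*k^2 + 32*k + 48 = (k - 3)*(k^3 + k^2 - 16*k - 16) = (k - 3)*(k + 1)*(k^2 - 16) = (k - 4)*(k - 3)*(k + 1)*(k + 4)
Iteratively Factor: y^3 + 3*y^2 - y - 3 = (y - 1)*(y^2 + 4*y + 3) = (y - 1)*(y + 1)*(y + 3)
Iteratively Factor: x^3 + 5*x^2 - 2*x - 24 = (x - 2)*(x^2 + 7*x + 12) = (x - 2)*(x + 4)*(x + 3)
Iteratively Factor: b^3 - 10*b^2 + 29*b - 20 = (b - 5)*(b^2 - 5*b + 4) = (b - 5)*(b - 4)*(b - 1)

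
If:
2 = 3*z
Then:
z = 2/3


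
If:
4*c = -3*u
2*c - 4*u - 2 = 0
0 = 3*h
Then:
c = 3/11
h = 0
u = -4/11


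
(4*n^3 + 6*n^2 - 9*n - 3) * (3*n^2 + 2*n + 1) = 12*n^5 + 26*n^4 - 11*n^3 - 21*n^2 - 15*n - 3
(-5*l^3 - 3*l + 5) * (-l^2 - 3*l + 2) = 5*l^5 + 15*l^4 - 7*l^3 + 4*l^2 - 21*l + 10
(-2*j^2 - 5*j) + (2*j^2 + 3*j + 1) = 1 - 2*j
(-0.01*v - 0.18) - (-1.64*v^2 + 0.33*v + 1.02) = 1.64*v^2 - 0.34*v - 1.2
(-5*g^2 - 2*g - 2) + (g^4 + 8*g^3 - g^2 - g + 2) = g^4 + 8*g^3 - 6*g^2 - 3*g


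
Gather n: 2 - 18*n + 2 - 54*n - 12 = -72*n - 8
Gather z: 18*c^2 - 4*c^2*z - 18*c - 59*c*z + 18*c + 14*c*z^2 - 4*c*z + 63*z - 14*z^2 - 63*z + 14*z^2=18*c^2 + 14*c*z^2 + z*(-4*c^2 - 63*c)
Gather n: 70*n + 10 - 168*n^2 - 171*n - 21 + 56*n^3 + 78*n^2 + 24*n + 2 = 56*n^3 - 90*n^2 - 77*n - 9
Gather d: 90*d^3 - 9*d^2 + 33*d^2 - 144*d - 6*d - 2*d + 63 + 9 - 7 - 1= 90*d^3 + 24*d^2 - 152*d + 64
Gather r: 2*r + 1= 2*r + 1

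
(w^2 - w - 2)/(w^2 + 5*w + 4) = (w - 2)/(w + 4)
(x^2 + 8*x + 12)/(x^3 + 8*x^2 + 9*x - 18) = (x + 2)/(x^2 + 2*x - 3)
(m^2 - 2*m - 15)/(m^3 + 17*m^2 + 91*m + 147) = (m - 5)/(m^2 + 14*m + 49)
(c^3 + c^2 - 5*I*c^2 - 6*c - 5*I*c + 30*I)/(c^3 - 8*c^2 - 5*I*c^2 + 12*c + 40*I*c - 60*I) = (c + 3)/(c - 6)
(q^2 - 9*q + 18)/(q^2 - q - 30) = (q - 3)/(q + 5)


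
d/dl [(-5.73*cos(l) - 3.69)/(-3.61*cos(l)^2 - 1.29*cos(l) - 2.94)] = (20.6853*cos(l)^2 + 26.6418*cos(l) - 12.0861)*sin(l)/(13.0321*cos(l)^4 + 9.3138*cos(l)^3 + 22.8909*cos(l)^2 + 7.5852*cos(l) + 8.6436)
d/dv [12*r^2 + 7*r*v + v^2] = 7*r + 2*v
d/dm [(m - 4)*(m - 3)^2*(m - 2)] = 4*m^3 - 36*m^2 + 106*m - 102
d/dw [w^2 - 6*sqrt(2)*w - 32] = 2*w - 6*sqrt(2)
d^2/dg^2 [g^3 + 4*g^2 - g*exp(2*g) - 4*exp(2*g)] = -4*g*exp(2*g) + 6*g - 20*exp(2*g) + 8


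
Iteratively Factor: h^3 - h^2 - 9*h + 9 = (h + 3)*(h^2 - 4*h + 3) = (h - 1)*(h + 3)*(h - 3)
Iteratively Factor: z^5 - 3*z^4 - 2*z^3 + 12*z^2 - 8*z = (z - 2)*(z^4 - z^3 - 4*z^2 + 4*z) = (z - 2)*(z - 1)*(z^3 - 4*z) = z*(z - 2)*(z - 1)*(z^2 - 4) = z*(z - 2)*(z - 1)*(z + 2)*(z - 2)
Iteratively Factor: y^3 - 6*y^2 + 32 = (y + 2)*(y^2 - 8*y + 16) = (y - 4)*(y + 2)*(y - 4)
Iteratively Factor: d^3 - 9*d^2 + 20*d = (d - 5)*(d^2 - 4*d) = (d - 5)*(d - 4)*(d)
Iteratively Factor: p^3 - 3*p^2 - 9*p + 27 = (p - 3)*(p^2 - 9) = (p - 3)*(p + 3)*(p - 3)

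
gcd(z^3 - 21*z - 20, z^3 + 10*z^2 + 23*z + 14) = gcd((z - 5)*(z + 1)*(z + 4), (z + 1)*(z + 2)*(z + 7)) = z + 1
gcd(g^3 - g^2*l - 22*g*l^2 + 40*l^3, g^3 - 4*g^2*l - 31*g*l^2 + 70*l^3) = g^2 + 3*g*l - 10*l^2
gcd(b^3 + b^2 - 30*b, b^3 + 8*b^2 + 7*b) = b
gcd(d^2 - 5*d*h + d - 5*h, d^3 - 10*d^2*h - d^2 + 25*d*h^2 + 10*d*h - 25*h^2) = d - 5*h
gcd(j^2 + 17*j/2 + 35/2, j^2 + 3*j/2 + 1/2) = 1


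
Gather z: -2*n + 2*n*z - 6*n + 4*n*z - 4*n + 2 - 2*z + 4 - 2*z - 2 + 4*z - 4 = 6*n*z - 12*n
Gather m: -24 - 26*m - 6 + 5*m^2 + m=5*m^2 - 25*m - 30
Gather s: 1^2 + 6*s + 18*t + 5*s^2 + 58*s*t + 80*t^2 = 5*s^2 + s*(58*t + 6) + 80*t^2 + 18*t + 1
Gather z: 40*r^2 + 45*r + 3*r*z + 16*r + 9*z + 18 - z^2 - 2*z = 40*r^2 + 61*r - z^2 + z*(3*r + 7) + 18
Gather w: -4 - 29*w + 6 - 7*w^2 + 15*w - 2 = -7*w^2 - 14*w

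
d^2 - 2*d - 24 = (d - 6)*(d + 4)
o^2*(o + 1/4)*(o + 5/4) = o^4 + 3*o^3/2 + 5*o^2/16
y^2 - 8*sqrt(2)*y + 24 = (y - 6*sqrt(2))*(y - 2*sqrt(2))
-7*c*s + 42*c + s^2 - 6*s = (-7*c + s)*(s - 6)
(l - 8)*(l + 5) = l^2 - 3*l - 40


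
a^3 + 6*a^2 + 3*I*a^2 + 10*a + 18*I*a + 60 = (a + 6)*(a - 2*I)*(a + 5*I)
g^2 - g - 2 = (g - 2)*(g + 1)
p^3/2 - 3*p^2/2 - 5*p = p*(p/2 + 1)*(p - 5)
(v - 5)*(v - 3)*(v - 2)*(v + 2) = v^4 - 8*v^3 + 11*v^2 + 32*v - 60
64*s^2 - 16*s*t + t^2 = (-8*s + t)^2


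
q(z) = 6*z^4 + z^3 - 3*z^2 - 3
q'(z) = 24*z^3 + 3*z^2 - 6*z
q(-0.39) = -3.38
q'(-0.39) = 1.37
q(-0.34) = -3.31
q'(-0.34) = 1.44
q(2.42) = 199.39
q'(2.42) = 343.19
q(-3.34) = 672.96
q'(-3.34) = -840.73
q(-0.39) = -3.38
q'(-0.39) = 1.37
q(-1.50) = 17.25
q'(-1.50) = -65.25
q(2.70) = 313.68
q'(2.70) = 478.06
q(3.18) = 612.38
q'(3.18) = 783.04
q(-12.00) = 122253.00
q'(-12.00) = -40968.00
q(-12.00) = 122253.00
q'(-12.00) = -40968.00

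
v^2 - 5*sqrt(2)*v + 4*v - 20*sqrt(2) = (v + 4)*(v - 5*sqrt(2))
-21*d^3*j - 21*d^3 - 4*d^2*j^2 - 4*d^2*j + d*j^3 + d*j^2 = (-7*d + j)*(3*d + j)*(d*j + d)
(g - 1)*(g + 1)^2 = g^3 + g^2 - g - 1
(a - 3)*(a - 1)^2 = a^3 - 5*a^2 + 7*a - 3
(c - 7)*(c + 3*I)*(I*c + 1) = I*c^3 - 2*c^2 - 7*I*c^2 + 14*c + 3*I*c - 21*I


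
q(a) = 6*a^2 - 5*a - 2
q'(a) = 12*a - 5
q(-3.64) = 95.70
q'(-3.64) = -48.68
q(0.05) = -2.24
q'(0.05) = -4.40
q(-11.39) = 833.34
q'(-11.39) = -141.68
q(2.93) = 34.86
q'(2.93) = 30.16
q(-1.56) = 20.40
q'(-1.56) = -23.72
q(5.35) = 142.98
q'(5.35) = 59.20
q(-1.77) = 25.65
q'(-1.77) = -26.24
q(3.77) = 64.43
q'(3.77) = 40.24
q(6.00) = 184.00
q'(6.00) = 67.00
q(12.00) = 802.00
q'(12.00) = 139.00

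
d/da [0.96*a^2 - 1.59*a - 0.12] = 1.92*a - 1.59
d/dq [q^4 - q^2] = 4*q^3 - 2*q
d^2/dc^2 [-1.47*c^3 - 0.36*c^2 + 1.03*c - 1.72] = -8.82*c - 0.72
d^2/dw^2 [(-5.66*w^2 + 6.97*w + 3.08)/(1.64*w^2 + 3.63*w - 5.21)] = (-1.4210854715202e-14*w^4 + 104.883248*w^3 - 240.464016*w^2 + 467.341944*w + 90.169458)/(4.410944*w^6 + 29.289744*w^5 + 22.7919*w^4 - 138.264885*w^3 - 72.405975*w^2 + 295.599249*w - 141.420761)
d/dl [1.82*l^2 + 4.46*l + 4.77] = 3.64*l + 4.46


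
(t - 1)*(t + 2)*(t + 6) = t^3 + 7*t^2 + 4*t - 12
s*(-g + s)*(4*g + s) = -4*g^2*s + 3*g*s^2 + s^3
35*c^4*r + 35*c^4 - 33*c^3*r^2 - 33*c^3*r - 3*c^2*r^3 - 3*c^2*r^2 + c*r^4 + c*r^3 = (-7*c + r)*(-c + r)*(5*c + r)*(c*r + c)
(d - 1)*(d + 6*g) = d^2 + 6*d*g - d - 6*g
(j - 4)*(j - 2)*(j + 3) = j^3 - 3*j^2 - 10*j + 24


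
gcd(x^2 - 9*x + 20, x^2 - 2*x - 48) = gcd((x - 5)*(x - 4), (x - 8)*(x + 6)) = 1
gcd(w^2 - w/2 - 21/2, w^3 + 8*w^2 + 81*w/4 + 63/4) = w + 3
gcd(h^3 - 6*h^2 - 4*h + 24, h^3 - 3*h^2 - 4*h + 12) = h^2 - 4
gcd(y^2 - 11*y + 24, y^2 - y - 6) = y - 3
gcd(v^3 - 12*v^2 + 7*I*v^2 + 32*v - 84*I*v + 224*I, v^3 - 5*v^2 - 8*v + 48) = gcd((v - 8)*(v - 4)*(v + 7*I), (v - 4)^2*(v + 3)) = v - 4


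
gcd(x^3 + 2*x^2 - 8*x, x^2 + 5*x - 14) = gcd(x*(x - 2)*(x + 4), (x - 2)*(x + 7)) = x - 2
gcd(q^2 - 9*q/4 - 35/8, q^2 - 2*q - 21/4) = q - 7/2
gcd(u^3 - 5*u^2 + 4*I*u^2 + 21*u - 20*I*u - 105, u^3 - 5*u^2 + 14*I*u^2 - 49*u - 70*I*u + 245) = u^2 + u*(-5 + 7*I) - 35*I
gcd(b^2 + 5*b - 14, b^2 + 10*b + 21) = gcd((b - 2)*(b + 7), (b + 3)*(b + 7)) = b + 7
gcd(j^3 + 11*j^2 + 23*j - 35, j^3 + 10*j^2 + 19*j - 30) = j^2 + 4*j - 5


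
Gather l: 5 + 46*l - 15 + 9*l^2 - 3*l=9*l^2 + 43*l - 10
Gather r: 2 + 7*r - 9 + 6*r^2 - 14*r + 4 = 6*r^2 - 7*r - 3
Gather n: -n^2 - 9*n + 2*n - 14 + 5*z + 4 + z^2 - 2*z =-n^2 - 7*n + z^2 + 3*z - 10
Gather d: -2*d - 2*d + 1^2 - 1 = -4*d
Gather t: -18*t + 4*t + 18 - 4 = 14 - 14*t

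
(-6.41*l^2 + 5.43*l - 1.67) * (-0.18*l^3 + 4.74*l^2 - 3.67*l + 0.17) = 1.1538*l^5 - 31.3608*l^4 + 49.5635*l^3 - 28.9336*l^2 + 7.052*l - 0.2839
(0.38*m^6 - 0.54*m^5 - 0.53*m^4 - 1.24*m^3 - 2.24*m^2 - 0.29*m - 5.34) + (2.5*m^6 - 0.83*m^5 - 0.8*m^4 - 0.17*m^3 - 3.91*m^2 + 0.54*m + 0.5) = 2.88*m^6 - 1.37*m^5 - 1.33*m^4 - 1.41*m^3 - 6.15*m^2 + 0.25*m - 4.84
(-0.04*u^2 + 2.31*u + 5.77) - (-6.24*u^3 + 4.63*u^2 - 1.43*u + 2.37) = 6.24*u^3 - 4.67*u^2 + 3.74*u + 3.4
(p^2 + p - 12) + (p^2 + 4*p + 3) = 2*p^2 + 5*p - 9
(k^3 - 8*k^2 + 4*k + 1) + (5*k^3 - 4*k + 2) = 6*k^3 - 8*k^2 + 3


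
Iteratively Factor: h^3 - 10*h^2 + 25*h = (h - 5)*(h^2 - 5*h) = (h - 5)^2*(h)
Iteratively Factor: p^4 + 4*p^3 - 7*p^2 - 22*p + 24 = (p + 4)*(p^3 - 7*p + 6) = (p + 3)*(p + 4)*(p^2 - 3*p + 2) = (p - 1)*(p + 3)*(p + 4)*(p - 2)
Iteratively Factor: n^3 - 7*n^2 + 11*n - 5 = (n - 1)*(n^2 - 6*n + 5) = (n - 1)^2*(n - 5)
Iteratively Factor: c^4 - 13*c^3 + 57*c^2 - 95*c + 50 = (c - 5)*(c^3 - 8*c^2 + 17*c - 10) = (c - 5)*(c - 1)*(c^2 - 7*c + 10) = (c - 5)*(c - 2)*(c - 1)*(c - 5)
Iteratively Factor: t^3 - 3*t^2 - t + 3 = (t - 1)*(t^2 - 2*t - 3) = (t - 3)*(t - 1)*(t + 1)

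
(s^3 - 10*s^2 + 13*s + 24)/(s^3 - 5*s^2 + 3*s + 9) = (s - 8)/(s - 3)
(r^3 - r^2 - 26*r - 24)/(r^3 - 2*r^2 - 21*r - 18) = (r + 4)/(r + 3)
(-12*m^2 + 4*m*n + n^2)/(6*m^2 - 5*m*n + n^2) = (-6*m - n)/(3*m - n)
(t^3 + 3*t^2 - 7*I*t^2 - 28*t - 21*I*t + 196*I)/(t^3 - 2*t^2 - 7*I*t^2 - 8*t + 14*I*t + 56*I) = (t + 7)/(t + 2)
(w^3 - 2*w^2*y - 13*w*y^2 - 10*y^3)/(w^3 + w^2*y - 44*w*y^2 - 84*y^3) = (-w^2 + 4*w*y + 5*y^2)/(-w^2 + w*y + 42*y^2)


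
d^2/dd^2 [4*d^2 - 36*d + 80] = 8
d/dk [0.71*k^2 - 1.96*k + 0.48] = 1.42*k - 1.96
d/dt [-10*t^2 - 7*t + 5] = -20*t - 7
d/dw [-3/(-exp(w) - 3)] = -3*exp(w)/(exp(w) + 3)^2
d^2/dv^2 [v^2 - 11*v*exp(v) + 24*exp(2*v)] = -11*v*exp(v) + 96*exp(2*v) - 22*exp(v) + 2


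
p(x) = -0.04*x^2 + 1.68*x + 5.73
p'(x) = 1.68 - 0.08*x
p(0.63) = 6.77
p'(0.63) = 1.63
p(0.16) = 6.00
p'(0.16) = 1.67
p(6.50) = 14.96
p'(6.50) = 1.16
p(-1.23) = 3.60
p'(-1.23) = 1.78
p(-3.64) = -0.92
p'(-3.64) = 1.97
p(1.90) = 8.78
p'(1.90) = 1.53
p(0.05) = 5.81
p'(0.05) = 1.68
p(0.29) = 6.21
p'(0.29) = 1.66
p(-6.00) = -5.79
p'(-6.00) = 2.16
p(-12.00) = -20.19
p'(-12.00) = 2.64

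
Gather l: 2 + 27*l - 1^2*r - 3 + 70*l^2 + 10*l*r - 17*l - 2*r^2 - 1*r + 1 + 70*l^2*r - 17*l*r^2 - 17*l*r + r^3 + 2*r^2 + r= l^2*(70*r + 70) + l*(-17*r^2 - 7*r + 10) + r^3 - r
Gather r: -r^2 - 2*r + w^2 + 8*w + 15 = -r^2 - 2*r + w^2 + 8*w + 15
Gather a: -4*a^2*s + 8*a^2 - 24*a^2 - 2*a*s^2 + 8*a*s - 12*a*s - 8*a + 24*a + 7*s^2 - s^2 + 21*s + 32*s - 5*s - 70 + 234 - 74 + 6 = a^2*(-4*s - 16) + a*(-2*s^2 - 4*s + 16) + 6*s^2 + 48*s + 96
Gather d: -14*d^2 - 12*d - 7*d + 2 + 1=-14*d^2 - 19*d + 3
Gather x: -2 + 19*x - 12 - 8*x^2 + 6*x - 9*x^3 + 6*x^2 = -9*x^3 - 2*x^2 + 25*x - 14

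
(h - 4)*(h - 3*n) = h^2 - 3*h*n - 4*h + 12*n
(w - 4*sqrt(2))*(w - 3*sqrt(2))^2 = w^3 - 10*sqrt(2)*w^2 + 66*w - 72*sqrt(2)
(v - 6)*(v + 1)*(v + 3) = v^3 - 2*v^2 - 21*v - 18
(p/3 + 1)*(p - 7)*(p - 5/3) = p^3/3 - 17*p^2/9 - 43*p/9 + 35/3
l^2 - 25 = (l - 5)*(l + 5)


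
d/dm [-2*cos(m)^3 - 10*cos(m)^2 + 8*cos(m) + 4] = 2*(3*cos(m)^2 + 10*cos(m) - 4)*sin(m)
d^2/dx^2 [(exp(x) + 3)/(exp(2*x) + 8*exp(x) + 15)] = (exp(x) - 5)*exp(x)/(exp(3*x) + 15*exp(2*x) + 75*exp(x) + 125)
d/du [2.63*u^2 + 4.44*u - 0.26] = 5.26*u + 4.44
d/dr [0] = 0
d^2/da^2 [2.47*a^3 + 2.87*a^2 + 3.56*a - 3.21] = 14.82*a + 5.74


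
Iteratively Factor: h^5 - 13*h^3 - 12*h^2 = (h + 1)*(h^4 - h^3 - 12*h^2) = h*(h + 1)*(h^3 - h^2 - 12*h) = h*(h - 4)*(h + 1)*(h^2 + 3*h) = h^2*(h - 4)*(h + 1)*(h + 3)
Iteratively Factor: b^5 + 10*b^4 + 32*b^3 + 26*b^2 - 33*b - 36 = (b - 1)*(b^4 + 11*b^3 + 43*b^2 + 69*b + 36) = (b - 1)*(b + 4)*(b^3 + 7*b^2 + 15*b + 9) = (b - 1)*(b + 1)*(b + 4)*(b^2 + 6*b + 9) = (b - 1)*(b + 1)*(b + 3)*(b + 4)*(b + 3)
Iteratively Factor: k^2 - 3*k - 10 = (k - 5)*(k + 2)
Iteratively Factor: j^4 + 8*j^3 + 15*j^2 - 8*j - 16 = (j + 4)*(j^3 + 4*j^2 - j - 4) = (j + 4)^2*(j^2 - 1) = (j - 1)*(j + 4)^2*(j + 1)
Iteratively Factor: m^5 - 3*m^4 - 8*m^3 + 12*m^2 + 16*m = (m - 4)*(m^4 + m^3 - 4*m^2 - 4*m) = (m - 4)*(m + 2)*(m^3 - m^2 - 2*m) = m*(m - 4)*(m + 2)*(m^2 - m - 2) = m*(m - 4)*(m - 2)*(m + 2)*(m + 1)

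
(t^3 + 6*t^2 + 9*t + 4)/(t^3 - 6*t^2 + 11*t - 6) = (t^3 + 6*t^2 + 9*t + 4)/(t^3 - 6*t^2 + 11*t - 6)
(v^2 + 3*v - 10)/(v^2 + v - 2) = (v^2 + 3*v - 10)/(v^2 + v - 2)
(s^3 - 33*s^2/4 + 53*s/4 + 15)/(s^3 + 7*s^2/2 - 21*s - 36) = (4*s^2 - 17*s - 15)/(2*(2*s^2 + 15*s + 18))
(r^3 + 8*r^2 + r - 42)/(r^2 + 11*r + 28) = (r^2 + r - 6)/(r + 4)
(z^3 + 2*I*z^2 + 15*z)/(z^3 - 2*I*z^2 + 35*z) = (z - 3*I)/(z - 7*I)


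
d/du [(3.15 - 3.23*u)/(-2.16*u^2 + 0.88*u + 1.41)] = (-6.9768*u^2 + 13.608*u - 7.3263)/(4.6656*u^4 - 3.8016*u^3 - 5.3168*u^2 + 2.4816*u + 1.9881)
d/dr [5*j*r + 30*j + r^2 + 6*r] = 5*j + 2*r + 6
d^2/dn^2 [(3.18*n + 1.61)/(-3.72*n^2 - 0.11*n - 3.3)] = (-(3.18*n + 1.61)*(7.44*n + 0.11)*(14.88*n + 0.22) + (70.9776*n + 12.678)*(3.72*n^2 + 0.11*n + 3.3))/(3.72*n^2 + 0.11*n + 3.3)^3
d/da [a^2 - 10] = 2*a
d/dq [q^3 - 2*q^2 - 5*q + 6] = 3*q^2 - 4*q - 5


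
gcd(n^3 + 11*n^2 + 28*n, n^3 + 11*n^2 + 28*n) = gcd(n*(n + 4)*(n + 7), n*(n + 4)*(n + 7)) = n^3 + 11*n^2 + 28*n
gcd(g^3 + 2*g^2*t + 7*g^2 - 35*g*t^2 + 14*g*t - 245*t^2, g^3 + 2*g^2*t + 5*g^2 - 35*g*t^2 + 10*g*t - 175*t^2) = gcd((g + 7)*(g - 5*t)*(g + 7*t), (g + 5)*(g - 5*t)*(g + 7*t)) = -g^2 - 2*g*t + 35*t^2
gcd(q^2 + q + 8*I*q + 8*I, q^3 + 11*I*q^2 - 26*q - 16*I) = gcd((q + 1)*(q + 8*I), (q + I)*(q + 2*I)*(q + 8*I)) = q + 8*I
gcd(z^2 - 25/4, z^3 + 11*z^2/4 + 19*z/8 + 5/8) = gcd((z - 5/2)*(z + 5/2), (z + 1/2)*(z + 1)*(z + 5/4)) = 1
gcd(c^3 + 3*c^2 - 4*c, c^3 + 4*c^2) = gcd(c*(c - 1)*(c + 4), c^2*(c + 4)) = c^2 + 4*c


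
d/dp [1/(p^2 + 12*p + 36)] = 2*(-p - 6)/(p^2 + 12*p + 36)^2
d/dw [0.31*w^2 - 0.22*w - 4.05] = 0.62*w - 0.22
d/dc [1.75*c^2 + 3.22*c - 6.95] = 3.5*c + 3.22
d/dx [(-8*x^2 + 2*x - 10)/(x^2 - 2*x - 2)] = 2*(7*x^2 + 26*x - 12)/(x^4 - 4*x^3 + 8*x + 4)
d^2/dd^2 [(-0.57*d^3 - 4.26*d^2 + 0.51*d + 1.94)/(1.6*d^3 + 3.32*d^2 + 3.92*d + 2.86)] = (-7.105427357601e-15*d^7 - 15.75552*d^6 + 29.2838399999999*d^5 + 267.46368*d^4 + 546.832048*d^3 + 377.656704*d^2 + 41.193432*d - 58.34536)/(4.096*d^9 + 25.4976*d^8 + 83.01312*d^7 + 183.497408*d^6 + 294.536064*d^5 + 355.249056*d^4 + 322.825472*d^3 + 213.312528*d^2 + 96.192096*d + 23.393656)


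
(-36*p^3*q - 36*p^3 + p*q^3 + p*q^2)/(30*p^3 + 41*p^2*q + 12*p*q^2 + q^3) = p*(-6*p*q - 6*p + q^2 + q)/(5*p^2 + 6*p*q + q^2)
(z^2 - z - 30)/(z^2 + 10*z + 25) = (z - 6)/(z + 5)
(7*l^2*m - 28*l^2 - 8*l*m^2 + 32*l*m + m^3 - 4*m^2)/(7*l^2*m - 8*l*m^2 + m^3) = (m - 4)/m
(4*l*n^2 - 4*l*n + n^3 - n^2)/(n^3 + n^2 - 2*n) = (4*l + n)/(n + 2)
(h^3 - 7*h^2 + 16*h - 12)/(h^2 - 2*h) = h - 5 + 6/h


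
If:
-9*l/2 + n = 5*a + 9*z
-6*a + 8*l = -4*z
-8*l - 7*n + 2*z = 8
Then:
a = -30*z/47 - 64/517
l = -46*z/47 - 48/517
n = 66*z/47 - 536/517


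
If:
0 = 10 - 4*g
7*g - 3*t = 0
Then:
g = 5/2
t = 35/6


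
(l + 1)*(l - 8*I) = l^2 + l - 8*I*l - 8*I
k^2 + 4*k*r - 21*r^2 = (k - 3*r)*(k + 7*r)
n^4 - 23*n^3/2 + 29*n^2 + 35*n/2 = n*(n - 7)*(n - 5)*(n + 1/2)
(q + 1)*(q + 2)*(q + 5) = q^3 + 8*q^2 + 17*q + 10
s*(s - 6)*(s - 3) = s^3 - 9*s^2 + 18*s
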